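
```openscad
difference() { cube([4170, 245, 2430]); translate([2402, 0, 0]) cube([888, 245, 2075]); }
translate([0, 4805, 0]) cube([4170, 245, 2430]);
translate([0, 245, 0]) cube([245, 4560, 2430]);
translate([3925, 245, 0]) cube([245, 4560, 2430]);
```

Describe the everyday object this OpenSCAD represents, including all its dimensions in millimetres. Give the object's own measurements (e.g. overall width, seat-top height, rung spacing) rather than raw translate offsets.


A single room: four walls, each 2430 mm tall and 245 mm thick, enclosing an outside footprint 4170×5050 mm (x × y), no floor or roof. The front and back walls (−y and +y sides) run the full x-width; the side walls fit between their inner faces. A door opening 888 mm wide and 2075 mm tall is cut through the front wall from the floor up, its −x edge 2402 mm from the wall's −x end.


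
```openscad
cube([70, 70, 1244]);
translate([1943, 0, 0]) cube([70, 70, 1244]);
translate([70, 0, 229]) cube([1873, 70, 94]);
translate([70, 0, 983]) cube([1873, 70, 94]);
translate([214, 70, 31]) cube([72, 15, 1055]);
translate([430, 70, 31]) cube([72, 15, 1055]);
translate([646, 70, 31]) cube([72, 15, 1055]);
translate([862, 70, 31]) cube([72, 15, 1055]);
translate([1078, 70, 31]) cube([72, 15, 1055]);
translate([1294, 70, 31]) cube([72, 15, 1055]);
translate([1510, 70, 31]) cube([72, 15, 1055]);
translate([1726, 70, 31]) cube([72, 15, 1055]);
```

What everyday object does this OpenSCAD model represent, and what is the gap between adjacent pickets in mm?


A fence section. The picket gap is 144 mm.

Two posts, two rails, 8 pickets — a fence section. Span 1873 mm holds 8 pickets of 72 mm with 9 equal gaps: ⌊(1873 − 8·72) / 9⌋ = 144 mm.


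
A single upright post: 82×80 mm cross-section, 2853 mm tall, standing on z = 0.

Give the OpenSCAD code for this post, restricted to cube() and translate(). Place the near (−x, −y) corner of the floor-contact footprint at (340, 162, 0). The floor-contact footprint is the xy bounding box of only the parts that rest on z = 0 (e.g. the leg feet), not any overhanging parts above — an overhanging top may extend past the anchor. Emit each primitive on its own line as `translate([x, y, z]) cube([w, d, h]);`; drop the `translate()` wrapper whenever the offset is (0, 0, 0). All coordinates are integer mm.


translate([340, 162, 0]) cube([82, 80, 2853]);


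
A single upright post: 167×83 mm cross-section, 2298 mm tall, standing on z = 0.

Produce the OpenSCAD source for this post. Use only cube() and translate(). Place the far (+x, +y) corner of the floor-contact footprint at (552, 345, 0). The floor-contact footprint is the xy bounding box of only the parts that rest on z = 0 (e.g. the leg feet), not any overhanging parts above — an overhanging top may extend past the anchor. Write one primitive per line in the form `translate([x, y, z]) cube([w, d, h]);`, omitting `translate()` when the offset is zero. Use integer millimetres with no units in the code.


translate([385, 262, 0]) cube([167, 83, 2298]);


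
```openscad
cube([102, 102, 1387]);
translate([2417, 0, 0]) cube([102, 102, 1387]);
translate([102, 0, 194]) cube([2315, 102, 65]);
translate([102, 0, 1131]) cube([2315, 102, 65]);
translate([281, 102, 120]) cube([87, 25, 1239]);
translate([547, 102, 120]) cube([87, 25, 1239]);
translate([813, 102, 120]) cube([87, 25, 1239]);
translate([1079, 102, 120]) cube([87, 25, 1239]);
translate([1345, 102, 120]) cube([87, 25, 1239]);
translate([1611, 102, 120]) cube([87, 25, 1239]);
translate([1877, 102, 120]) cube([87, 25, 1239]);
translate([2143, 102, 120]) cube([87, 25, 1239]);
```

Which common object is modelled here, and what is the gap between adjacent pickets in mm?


A fence section. The picket gap is 179 mm.

Two posts, two rails, 8 pickets — a fence section. Span 2315 mm holds 8 pickets of 87 mm with 9 equal gaps: ⌊(2315 − 8·87) / 9⌋ = 179 mm.


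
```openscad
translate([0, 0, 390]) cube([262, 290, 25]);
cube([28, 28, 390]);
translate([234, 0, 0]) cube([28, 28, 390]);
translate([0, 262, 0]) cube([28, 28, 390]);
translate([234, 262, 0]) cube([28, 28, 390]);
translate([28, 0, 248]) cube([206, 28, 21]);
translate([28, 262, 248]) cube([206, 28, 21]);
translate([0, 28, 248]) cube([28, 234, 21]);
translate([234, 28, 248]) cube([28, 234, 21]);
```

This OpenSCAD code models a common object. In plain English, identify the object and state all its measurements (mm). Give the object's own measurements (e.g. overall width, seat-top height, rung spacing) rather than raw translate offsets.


A simple wooden stool: a rectangular seat 262 mm (x) by 290 mm (y), 25 mm thick, top face at z = 415 mm, on four square legs, each 28×28 mm in cross-section. The legs rest on z = 0, each flush with a corner of the seat. Four stretchers, 28 mm wide and 21 mm tall, connect adjacent legs with their undersides at z = 248 mm, each running between the inner faces of the legs it joins and aligned with the legs' outer faces on the other axis.


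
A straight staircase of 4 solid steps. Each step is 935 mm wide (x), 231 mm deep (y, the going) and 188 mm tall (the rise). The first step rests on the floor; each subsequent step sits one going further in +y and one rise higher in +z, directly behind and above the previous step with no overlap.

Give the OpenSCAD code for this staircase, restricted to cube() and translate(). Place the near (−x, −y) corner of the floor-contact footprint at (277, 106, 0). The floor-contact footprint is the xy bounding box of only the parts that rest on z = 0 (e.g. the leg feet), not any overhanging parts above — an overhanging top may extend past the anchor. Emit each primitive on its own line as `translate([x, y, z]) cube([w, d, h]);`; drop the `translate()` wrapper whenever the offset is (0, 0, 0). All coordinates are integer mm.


translate([277, 106, 0]) cube([935, 231, 188]);
translate([277, 337, 188]) cube([935, 231, 188]);
translate([277, 568, 376]) cube([935, 231, 188]);
translate([277, 799, 564]) cube([935, 231, 188]);


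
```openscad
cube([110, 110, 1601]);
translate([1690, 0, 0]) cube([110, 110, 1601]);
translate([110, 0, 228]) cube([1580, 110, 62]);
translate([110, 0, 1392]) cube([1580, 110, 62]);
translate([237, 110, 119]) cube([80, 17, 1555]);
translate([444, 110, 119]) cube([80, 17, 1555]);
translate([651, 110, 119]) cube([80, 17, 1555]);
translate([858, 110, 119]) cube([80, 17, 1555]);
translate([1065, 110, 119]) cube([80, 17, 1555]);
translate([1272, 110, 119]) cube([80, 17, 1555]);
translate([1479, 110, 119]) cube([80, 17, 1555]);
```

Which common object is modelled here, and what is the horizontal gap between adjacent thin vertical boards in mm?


A fence section. The picket gap is 127 mm.

Two posts, two rails, 7 pickets — a fence section. Span 1580 mm holds 7 pickets of 80 mm with 8 equal gaps: ⌊(1580 − 7·80) / 8⌋ = 127 mm.


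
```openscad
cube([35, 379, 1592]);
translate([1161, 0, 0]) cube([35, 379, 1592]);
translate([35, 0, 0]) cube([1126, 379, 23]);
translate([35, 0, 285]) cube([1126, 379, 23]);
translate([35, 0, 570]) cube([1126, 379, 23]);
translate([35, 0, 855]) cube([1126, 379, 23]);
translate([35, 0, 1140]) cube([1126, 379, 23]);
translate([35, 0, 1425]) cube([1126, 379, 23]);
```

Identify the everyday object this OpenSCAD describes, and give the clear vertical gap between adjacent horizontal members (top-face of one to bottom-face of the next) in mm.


A bookshelf. The clear shelf gap is 262 mm.

Two tall side panels with 6 horizontal boards between them — a bookshelf. The first two shelf undersides are at z = 0 and z = 285; with shelf thickness 23, the clear gap is 285 − 0 − 23 = 262 mm.


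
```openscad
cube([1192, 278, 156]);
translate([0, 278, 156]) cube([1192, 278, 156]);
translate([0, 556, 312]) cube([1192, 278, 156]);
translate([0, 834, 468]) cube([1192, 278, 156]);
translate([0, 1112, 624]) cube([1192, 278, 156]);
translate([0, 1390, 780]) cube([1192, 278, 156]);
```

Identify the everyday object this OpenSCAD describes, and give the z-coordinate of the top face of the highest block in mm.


A staircase. The total rise is 936 mm.

6 identical blocks, each offset up and back from the previous — a staircase. Each step is 156 mm tall and there are 6 of them, so the total rise is 6 × 156 = 936 mm.


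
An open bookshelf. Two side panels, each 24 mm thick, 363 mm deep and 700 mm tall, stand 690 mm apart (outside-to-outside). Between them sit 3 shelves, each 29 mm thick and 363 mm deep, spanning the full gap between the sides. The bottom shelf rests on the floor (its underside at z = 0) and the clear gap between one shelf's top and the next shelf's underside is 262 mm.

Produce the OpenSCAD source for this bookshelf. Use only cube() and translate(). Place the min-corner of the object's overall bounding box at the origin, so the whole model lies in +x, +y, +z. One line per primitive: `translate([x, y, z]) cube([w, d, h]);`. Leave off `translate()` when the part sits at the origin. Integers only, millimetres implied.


cube([24, 363, 700]);
translate([666, 0, 0]) cube([24, 363, 700]);
translate([24, 0, 0]) cube([642, 363, 29]);
translate([24, 0, 291]) cube([642, 363, 29]);
translate([24, 0, 582]) cube([642, 363, 29]);


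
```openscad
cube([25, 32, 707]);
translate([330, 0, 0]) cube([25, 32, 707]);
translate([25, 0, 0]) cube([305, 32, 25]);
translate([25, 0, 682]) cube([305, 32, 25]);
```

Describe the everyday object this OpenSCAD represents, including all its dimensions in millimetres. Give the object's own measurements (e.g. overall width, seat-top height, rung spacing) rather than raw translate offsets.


A rectangular picture frame lying in the x–z plane (depth along y). The opening is 305 mm wide (x) by 657 mm tall (z), surrounded by a border 25 mm wide on all four sides. The frame is 32 mm deep and is made of two full-height vertical stiles with two horizontal rails fitted between them.


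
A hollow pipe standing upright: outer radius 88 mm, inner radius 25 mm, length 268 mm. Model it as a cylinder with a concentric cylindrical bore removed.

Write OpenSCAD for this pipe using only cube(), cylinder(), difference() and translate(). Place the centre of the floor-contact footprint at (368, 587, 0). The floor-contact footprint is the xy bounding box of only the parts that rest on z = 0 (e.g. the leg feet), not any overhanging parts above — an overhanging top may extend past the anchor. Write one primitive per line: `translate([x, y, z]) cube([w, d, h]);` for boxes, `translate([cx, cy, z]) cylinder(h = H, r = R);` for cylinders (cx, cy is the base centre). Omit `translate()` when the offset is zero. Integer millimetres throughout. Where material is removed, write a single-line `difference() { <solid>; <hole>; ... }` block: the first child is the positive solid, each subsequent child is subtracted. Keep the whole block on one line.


difference() { translate([368, 587, 0]) cylinder(h = 268, r = 88); translate([368, 587, 0]) cylinder(h = 268, r = 25); }


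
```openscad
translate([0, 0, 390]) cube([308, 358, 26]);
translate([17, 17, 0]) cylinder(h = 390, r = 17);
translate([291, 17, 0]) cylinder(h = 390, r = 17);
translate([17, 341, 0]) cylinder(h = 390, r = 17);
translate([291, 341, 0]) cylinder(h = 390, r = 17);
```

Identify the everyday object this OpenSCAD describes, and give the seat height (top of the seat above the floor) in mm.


A stool. The seat height is 416 mm.

A 308×358×26 slab at z = 390 on four corner cylinders — a stool. The seat top is 390 + 26 = 416 mm.


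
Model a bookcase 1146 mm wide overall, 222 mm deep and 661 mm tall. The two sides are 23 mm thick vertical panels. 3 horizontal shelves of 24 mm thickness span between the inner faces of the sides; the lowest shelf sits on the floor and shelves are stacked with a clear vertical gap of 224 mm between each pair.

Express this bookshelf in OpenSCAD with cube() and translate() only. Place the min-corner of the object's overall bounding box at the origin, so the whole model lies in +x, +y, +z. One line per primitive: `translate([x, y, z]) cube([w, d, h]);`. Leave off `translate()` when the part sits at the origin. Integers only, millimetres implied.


cube([23, 222, 661]);
translate([1123, 0, 0]) cube([23, 222, 661]);
translate([23, 0, 0]) cube([1100, 222, 24]);
translate([23, 0, 248]) cube([1100, 222, 24]);
translate([23, 0, 496]) cube([1100, 222, 24]);


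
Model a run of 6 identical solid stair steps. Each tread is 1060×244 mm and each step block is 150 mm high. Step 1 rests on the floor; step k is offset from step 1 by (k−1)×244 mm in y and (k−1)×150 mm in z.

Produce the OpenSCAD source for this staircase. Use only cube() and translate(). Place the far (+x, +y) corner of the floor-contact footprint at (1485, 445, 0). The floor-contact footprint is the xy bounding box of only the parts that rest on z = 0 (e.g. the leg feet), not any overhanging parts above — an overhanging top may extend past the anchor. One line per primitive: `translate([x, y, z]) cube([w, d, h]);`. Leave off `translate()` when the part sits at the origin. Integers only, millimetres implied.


translate([425, 201, 0]) cube([1060, 244, 150]);
translate([425, 445, 150]) cube([1060, 244, 150]);
translate([425, 689, 300]) cube([1060, 244, 150]);
translate([425, 933, 450]) cube([1060, 244, 150]);
translate([425, 1177, 600]) cube([1060, 244, 150]);
translate([425, 1421, 750]) cube([1060, 244, 150]);


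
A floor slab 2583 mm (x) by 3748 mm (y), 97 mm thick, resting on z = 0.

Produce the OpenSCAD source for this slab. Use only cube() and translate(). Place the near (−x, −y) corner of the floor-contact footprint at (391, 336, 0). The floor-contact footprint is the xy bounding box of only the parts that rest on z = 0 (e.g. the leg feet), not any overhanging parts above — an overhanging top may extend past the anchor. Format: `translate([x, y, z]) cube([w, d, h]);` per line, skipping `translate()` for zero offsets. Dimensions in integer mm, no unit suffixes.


translate([391, 336, 0]) cube([2583, 3748, 97]);


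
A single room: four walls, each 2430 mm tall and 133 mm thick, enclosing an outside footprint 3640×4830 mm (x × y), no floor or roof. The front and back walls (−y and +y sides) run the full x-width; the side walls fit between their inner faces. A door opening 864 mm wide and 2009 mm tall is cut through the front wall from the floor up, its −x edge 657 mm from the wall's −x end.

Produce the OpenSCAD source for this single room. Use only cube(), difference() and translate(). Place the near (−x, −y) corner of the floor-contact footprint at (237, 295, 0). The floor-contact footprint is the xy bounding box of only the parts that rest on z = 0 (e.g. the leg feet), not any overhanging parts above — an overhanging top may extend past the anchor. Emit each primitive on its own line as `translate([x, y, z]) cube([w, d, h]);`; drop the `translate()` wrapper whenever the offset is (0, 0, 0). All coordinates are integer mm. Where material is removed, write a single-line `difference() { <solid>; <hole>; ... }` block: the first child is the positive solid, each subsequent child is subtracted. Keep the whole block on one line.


difference() { translate([237, 295, 0]) cube([3640, 133, 2430]); translate([894, 295, 0]) cube([864, 133, 2009]); }
translate([237, 4992, 0]) cube([3640, 133, 2430]);
translate([237, 428, 0]) cube([133, 4564, 2430]);
translate([3744, 428, 0]) cube([133, 4564, 2430]);


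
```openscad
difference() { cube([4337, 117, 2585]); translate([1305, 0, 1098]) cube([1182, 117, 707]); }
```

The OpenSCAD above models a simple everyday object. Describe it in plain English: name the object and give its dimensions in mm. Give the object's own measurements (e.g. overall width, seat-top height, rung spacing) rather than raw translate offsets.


A wall 4337 mm long (x), 117 mm thick (y), 2585 mm tall, with a rectangular window opening cut through it. The opening is 1182 mm wide and 707 mm tall; its sill is at z = 1098 mm and its near (−x) edge is 1305 mm from the wall's −x end. The opening passes through the full wall thickness.


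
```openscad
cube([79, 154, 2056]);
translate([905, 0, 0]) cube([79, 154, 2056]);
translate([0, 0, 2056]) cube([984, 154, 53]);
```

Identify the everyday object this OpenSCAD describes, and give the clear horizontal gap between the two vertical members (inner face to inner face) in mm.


A door frame. The clear opening width is 826 mm.

Two 2056 mm tall posts with a header on top — a door frame. The left jamb is 79 mm wide at x = 0; the right jamb starts at x = 905. The clear opening is 905 − 79 = 826 mm.


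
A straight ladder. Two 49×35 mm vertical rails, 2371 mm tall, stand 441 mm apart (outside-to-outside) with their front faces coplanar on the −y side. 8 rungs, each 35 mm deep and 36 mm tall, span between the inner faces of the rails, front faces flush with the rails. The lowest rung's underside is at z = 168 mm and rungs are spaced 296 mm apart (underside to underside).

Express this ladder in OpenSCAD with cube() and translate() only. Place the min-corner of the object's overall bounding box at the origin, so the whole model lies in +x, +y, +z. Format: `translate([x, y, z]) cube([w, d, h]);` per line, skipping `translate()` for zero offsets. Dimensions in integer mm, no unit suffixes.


// rung span = 441 - 2*49 = 343
// rung[k] z = 168 + k*296
cube([49, 35, 2371]);
translate([392, 0, 0]) cube([49, 35, 2371]);
translate([49, 0, 168]) cube([343, 35, 36]);
translate([49, 0, 464]) cube([343, 35, 36]);
translate([49, 0, 760]) cube([343, 35, 36]);
translate([49, 0, 1056]) cube([343, 35, 36]);
translate([49, 0, 1352]) cube([343, 35, 36]);
translate([49, 0, 1648]) cube([343, 35, 36]);
translate([49, 0, 1944]) cube([343, 35, 36]);
translate([49, 0, 2240]) cube([343, 35, 36]);


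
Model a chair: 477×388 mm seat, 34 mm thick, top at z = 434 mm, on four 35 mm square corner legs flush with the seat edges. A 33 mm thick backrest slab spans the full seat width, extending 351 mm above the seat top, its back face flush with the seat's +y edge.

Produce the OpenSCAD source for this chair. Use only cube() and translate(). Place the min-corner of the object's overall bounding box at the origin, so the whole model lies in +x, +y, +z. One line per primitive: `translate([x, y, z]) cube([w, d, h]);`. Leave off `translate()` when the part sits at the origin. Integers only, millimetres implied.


// leg_h = 434 - 34 = 400
translate([0, 0, 400]) cube([477, 388, 34]);
cube([35, 35, 400]);
translate([442, 0, 0]) cube([35, 35, 400]);
translate([0, 353, 0]) cube([35, 35, 400]);
translate([442, 353, 0]) cube([35, 35, 400]);
translate([0, 355, 434]) cube([477, 33, 351]);


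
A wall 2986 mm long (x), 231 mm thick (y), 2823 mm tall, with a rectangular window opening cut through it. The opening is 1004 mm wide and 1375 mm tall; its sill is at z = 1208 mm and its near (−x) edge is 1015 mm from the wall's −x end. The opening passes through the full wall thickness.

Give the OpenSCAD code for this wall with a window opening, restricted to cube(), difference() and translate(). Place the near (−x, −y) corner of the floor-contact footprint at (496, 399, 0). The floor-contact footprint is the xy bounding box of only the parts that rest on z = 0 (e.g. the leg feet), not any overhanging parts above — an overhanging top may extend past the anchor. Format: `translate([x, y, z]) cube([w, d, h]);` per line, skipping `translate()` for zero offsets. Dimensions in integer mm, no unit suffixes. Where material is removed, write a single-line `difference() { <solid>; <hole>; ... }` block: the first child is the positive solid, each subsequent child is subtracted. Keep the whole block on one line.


difference() { translate([496, 399, 0]) cube([2986, 231, 2823]); translate([1511, 399, 1208]) cube([1004, 231, 1375]); }


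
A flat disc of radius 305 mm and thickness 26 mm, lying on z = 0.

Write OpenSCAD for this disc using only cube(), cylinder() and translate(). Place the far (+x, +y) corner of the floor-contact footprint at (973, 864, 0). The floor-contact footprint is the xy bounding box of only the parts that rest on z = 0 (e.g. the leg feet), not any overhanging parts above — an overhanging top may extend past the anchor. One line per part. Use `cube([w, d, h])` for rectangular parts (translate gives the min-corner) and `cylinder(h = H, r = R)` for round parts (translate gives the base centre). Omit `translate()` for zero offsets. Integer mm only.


translate([668, 559, 0]) cylinder(h = 26, r = 305);


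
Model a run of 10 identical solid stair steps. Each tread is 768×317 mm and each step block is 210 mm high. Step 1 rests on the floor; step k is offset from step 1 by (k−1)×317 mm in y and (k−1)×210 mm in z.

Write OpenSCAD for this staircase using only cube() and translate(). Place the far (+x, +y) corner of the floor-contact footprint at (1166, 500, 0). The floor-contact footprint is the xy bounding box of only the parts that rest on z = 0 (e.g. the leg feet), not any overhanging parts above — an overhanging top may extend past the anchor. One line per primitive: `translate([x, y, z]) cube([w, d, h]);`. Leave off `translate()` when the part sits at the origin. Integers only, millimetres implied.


translate([398, 183, 0]) cube([768, 317, 210]);
translate([398, 500, 210]) cube([768, 317, 210]);
translate([398, 817, 420]) cube([768, 317, 210]);
translate([398, 1134, 630]) cube([768, 317, 210]);
translate([398, 1451, 840]) cube([768, 317, 210]);
translate([398, 1768, 1050]) cube([768, 317, 210]);
translate([398, 2085, 1260]) cube([768, 317, 210]);
translate([398, 2402, 1470]) cube([768, 317, 210]);
translate([398, 2719, 1680]) cube([768, 317, 210]);
translate([398, 3036, 1890]) cube([768, 317, 210]);


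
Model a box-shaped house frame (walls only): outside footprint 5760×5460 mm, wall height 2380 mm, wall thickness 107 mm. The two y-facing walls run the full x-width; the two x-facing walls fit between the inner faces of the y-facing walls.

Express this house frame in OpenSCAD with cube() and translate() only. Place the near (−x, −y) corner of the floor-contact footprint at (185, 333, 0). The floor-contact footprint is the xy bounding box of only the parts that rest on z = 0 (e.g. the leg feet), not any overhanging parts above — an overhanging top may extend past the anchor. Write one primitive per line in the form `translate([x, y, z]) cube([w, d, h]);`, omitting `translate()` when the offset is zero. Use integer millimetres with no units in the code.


translate([185, 333, 0]) cube([5760, 107, 2380]);
translate([185, 5686, 0]) cube([5760, 107, 2380]);
translate([185, 440, 0]) cube([107, 5246, 2380]);
translate([5838, 440, 0]) cube([107, 5246, 2380]);


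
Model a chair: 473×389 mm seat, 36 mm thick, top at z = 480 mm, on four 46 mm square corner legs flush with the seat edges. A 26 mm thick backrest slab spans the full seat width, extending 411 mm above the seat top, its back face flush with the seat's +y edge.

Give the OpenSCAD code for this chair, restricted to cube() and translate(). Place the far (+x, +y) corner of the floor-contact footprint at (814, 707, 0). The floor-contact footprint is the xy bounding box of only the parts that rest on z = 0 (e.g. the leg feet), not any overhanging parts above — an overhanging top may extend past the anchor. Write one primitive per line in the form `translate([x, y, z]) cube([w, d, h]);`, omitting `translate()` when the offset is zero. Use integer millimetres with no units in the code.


// leg_h = 480 - 36 = 444
translate([341, 318, 444]) cube([473, 389, 36]);
translate([341, 318, 0]) cube([46, 46, 444]);
translate([768, 318, 0]) cube([46, 46, 444]);
translate([341, 661, 0]) cube([46, 46, 444]);
translate([768, 661, 0]) cube([46, 46, 444]);
translate([341, 681, 480]) cube([473, 26, 411]);


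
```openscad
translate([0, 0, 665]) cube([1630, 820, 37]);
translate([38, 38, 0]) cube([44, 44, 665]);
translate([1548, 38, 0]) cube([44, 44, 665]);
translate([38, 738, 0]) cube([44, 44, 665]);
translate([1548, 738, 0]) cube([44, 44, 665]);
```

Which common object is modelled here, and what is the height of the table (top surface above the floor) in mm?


A table. The table height is 702 mm.

A 1630×820×37 slab sits at z = 665 on four 44 mm square posts — a table. The top surface is at 665 + 37 = 702 mm.


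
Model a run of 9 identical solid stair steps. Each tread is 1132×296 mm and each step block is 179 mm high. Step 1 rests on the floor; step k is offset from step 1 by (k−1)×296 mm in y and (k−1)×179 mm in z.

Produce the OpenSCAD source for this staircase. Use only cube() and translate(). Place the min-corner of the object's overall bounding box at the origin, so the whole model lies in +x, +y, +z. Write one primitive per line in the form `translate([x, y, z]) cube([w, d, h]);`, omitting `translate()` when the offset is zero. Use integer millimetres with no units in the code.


cube([1132, 296, 179]);
translate([0, 296, 179]) cube([1132, 296, 179]);
translate([0, 592, 358]) cube([1132, 296, 179]);
translate([0, 888, 537]) cube([1132, 296, 179]);
translate([0, 1184, 716]) cube([1132, 296, 179]);
translate([0, 1480, 895]) cube([1132, 296, 179]);
translate([0, 1776, 1074]) cube([1132, 296, 179]);
translate([0, 2072, 1253]) cube([1132, 296, 179]);
translate([0, 2368, 1432]) cube([1132, 296, 179]);


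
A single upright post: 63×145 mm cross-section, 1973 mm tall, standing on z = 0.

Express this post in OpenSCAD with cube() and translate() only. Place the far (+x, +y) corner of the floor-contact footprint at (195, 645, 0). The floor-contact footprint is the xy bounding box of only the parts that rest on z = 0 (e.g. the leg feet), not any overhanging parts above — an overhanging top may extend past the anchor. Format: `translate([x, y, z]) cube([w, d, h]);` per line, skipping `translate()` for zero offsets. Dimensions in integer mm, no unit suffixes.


translate([132, 500, 0]) cube([63, 145, 1973]);


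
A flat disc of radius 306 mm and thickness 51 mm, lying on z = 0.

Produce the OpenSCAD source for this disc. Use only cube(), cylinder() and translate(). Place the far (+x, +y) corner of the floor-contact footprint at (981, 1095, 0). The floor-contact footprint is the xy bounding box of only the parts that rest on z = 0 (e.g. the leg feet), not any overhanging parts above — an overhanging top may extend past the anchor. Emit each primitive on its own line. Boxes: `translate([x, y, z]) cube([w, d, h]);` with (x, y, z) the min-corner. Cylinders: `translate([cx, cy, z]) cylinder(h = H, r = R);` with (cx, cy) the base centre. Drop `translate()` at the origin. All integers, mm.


translate([675, 789, 0]) cylinder(h = 51, r = 306);


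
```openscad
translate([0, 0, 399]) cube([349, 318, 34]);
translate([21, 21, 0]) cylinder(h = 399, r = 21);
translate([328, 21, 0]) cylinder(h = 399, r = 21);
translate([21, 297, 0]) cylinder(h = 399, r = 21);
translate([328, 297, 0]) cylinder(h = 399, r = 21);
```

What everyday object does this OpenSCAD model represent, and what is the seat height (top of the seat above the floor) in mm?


A stool. The seat height is 433 mm.

A 349×318×34 slab at z = 399 on four corner cylinders — a stool. The seat top is 399 + 34 = 433 mm.


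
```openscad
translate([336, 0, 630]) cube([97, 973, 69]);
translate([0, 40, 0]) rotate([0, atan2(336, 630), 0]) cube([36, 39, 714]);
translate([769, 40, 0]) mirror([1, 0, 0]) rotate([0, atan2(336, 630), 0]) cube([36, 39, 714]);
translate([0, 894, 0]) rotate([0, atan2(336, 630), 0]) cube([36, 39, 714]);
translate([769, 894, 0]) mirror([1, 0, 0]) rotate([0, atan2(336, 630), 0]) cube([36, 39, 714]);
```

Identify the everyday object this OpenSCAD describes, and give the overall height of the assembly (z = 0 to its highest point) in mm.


A sawhorse. The overall height is 699 mm.

A beam across two mirrored pairs of raked legs — a sawhorse. The beam's underside is at z = 630 (matching the legs' vertical rise in atan2(336, 630)) and the beam is 69 mm tall, so its top is at 630 + 69 = 699 mm. The raked legs top out at the beam's underside, so that is the highest point.


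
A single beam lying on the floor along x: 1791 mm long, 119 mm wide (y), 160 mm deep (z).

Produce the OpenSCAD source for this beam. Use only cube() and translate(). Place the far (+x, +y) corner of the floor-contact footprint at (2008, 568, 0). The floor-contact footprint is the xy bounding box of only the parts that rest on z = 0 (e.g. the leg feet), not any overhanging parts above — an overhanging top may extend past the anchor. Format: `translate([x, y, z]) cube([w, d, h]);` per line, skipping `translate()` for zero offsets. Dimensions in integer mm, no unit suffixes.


translate([217, 449, 0]) cube([1791, 119, 160]);


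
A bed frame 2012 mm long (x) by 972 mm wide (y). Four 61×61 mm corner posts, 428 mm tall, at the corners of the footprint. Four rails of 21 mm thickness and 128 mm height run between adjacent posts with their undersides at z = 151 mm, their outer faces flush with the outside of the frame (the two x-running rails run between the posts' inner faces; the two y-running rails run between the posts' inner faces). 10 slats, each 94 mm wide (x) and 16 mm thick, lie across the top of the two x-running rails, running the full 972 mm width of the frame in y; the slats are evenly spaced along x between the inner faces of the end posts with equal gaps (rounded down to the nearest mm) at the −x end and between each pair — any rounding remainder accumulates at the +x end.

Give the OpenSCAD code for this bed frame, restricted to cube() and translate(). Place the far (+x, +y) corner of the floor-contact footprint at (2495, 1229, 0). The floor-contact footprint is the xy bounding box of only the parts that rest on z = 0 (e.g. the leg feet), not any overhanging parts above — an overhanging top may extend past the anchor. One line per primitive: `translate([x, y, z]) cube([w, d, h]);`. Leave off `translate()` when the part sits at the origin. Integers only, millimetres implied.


translate([483, 257, 0]) cube([61, 61, 428]);
translate([483, 1168, 0]) cube([61, 61, 428]);
translate([2434, 257, 0]) cube([61, 61, 428]);
translate([2434, 1168, 0]) cube([61, 61, 428]);
translate([544, 257, 151]) cube([1890, 21, 128]);
translate([544, 1208, 151]) cube([1890, 21, 128]);
translate([483, 318, 151]) cube([21, 850, 128]);
translate([2474, 318, 151]) cube([21, 850, 128]);
translate([630, 257, 279]) cube([94, 972, 16]);
translate([810, 257, 279]) cube([94, 972, 16]);
translate([990, 257, 279]) cube([94, 972, 16]);
translate([1170, 257, 279]) cube([94, 972, 16]);
translate([1350, 257, 279]) cube([94, 972, 16]);
translate([1530, 257, 279]) cube([94, 972, 16]);
translate([1710, 257, 279]) cube([94, 972, 16]);
translate([1890, 257, 279]) cube([94, 972, 16]);
translate([2070, 257, 279]) cube([94, 972, 16]);
translate([2250, 257, 279]) cube([94, 972, 16]);


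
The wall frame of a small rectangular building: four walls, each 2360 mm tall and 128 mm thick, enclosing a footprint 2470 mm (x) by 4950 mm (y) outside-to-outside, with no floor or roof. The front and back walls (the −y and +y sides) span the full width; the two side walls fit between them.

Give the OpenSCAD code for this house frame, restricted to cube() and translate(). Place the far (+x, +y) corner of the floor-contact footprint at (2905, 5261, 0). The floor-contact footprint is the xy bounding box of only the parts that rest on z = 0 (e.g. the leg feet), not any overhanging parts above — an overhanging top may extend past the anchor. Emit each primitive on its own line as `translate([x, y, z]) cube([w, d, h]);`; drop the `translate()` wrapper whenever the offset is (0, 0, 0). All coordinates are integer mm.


translate([435, 311, 0]) cube([2470, 128, 2360]);
translate([435, 5133, 0]) cube([2470, 128, 2360]);
translate([435, 439, 0]) cube([128, 4694, 2360]);
translate([2777, 439, 0]) cube([128, 4694, 2360]);


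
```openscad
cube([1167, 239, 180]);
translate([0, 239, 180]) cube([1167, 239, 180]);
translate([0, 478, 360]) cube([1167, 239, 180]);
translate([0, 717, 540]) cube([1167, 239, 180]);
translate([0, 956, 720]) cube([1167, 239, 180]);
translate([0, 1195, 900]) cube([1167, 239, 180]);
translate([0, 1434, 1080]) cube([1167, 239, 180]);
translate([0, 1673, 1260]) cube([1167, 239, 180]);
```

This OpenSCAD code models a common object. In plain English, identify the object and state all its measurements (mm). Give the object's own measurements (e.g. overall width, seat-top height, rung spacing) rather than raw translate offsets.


A straight staircase of 8 solid steps. Each step is 1167 mm wide (x), 239 mm deep (y, the going) and 180 mm tall (the rise). The first step rests on the floor; each subsequent step sits one going further in +y and one rise higher in +z, directly behind and above the previous step with no overlap.


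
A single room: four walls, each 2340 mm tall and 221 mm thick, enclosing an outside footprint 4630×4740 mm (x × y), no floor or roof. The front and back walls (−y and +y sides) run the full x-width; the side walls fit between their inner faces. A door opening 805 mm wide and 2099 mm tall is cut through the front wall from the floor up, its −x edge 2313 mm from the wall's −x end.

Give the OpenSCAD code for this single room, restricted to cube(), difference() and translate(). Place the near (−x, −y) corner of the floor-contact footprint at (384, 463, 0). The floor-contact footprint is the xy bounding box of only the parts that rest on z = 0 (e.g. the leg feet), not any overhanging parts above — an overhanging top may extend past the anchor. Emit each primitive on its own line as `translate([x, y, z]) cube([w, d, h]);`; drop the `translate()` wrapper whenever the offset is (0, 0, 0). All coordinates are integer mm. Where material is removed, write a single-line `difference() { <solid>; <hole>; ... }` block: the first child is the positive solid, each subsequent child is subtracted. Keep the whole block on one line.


difference() { translate([384, 463, 0]) cube([4630, 221, 2340]); translate([2697, 463, 0]) cube([805, 221, 2099]); }
translate([384, 4982, 0]) cube([4630, 221, 2340]);
translate([384, 684, 0]) cube([221, 4298, 2340]);
translate([4793, 684, 0]) cube([221, 4298, 2340]);


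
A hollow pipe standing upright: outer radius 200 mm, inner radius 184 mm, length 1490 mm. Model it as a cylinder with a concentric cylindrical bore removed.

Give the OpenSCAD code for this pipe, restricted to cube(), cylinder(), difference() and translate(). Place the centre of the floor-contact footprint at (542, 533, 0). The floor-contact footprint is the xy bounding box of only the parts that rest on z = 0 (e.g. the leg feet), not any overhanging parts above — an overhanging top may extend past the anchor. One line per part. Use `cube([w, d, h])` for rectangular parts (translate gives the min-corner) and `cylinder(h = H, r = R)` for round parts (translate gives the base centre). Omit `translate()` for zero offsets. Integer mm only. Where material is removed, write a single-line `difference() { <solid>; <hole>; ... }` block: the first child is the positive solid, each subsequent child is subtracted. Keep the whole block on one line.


difference() { translate([542, 533, 0]) cylinder(h = 1490, r = 200); translate([542, 533, 0]) cylinder(h = 1490, r = 184); }


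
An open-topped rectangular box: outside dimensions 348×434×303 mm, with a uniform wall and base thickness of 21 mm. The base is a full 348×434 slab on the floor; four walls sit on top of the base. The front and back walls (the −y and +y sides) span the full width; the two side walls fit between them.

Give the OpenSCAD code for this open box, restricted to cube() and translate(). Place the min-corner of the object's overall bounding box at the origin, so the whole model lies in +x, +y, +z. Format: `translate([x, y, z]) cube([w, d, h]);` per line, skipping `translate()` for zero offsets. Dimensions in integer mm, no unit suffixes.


cube([348, 434, 21]);
translate([0, 0, 21]) cube([348, 21, 282]);
translate([0, 413, 21]) cube([348, 21, 282]);
translate([0, 21, 21]) cube([21, 392, 282]);
translate([327, 21, 21]) cube([21, 392, 282]);


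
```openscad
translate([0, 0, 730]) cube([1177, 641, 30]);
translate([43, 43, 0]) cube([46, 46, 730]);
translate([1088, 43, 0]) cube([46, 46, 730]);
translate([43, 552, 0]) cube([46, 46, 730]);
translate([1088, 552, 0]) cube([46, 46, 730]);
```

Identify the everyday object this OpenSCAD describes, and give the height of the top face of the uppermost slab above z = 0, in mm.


A table. The table height is 760 mm.

A 1177×641×30 slab sits at z = 730 on four 46 mm square posts — a table. The top surface is at 730 + 30 = 760 mm.


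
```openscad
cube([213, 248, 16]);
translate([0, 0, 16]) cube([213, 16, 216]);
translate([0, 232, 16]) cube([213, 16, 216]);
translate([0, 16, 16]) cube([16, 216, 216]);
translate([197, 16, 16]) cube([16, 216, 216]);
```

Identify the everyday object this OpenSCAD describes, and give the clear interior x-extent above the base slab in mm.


An open box. The internal width is 181 mm.

A 213×248 base slab with four walls standing on it — an open box. The base is 213 mm wide and the walls are 16 mm thick, so the internal width is 213 − 2 × 16 = 181 mm.


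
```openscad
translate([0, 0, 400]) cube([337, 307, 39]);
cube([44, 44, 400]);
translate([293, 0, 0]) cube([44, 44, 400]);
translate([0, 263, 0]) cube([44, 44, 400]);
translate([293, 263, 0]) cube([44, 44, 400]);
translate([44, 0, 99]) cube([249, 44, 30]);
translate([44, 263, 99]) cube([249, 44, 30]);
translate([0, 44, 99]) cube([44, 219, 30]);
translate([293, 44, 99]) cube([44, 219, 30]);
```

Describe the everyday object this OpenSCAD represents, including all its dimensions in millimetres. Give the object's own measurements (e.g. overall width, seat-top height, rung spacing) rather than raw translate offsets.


A simple wooden stool: a rectangular seat 337 mm (x) by 307 mm (y), 39 mm thick, top face at z = 439 mm, on four square legs, each 44×44 mm in cross-section. The legs rest on z = 0, each flush with a corner of the seat. Four stretchers, 44 mm wide and 30 mm tall, connect adjacent legs with their undersides at z = 99 mm, each running between the inner faces of the legs it joins and aligned with the legs' outer faces on the other axis.


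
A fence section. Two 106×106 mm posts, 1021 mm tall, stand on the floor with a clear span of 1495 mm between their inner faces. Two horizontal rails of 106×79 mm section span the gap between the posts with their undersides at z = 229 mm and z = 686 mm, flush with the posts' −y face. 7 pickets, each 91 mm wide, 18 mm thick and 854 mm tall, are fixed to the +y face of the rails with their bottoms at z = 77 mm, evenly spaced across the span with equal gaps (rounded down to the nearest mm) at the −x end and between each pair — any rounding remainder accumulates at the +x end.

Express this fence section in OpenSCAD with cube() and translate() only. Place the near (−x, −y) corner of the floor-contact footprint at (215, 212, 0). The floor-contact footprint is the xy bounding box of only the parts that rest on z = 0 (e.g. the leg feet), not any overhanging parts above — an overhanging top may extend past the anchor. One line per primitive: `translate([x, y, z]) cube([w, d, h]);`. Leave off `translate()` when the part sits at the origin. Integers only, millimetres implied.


translate([215, 212, 0]) cube([106, 106, 1021]);
translate([1816, 212, 0]) cube([106, 106, 1021]);
translate([321, 212, 229]) cube([1495, 106, 79]);
translate([321, 212, 686]) cube([1495, 106, 79]);
translate([428, 318, 77]) cube([91, 18, 854]);
translate([626, 318, 77]) cube([91, 18, 854]);
translate([824, 318, 77]) cube([91, 18, 854]);
translate([1022, 318, 77]) cube([91, 18, 854]);
translate([1220, 318, 77]) cube([91, 18, 854]);
translate([1418, 318, 77]) cube([91, 18, 854]);
translate([1616, 318, 77]) cube([91, 18, 854]);


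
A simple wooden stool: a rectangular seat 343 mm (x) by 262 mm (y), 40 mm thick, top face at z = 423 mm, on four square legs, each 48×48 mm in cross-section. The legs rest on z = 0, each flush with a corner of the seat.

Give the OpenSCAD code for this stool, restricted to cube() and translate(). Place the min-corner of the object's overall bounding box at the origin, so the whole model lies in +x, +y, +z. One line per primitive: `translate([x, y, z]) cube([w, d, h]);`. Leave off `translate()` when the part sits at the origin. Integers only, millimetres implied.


// leg_h = 423 - 40 = 383
translate([0, 0, 383]) cube([343, 262, 40]);
cube([48, 48, 383]);
translate([295, 0, 0]) cube([48, 48, 383]);
translate([0, 214, 0]) cube([48, 48, 383]);
translate([295, 214, 0]) cube([48, 48, 383]);
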